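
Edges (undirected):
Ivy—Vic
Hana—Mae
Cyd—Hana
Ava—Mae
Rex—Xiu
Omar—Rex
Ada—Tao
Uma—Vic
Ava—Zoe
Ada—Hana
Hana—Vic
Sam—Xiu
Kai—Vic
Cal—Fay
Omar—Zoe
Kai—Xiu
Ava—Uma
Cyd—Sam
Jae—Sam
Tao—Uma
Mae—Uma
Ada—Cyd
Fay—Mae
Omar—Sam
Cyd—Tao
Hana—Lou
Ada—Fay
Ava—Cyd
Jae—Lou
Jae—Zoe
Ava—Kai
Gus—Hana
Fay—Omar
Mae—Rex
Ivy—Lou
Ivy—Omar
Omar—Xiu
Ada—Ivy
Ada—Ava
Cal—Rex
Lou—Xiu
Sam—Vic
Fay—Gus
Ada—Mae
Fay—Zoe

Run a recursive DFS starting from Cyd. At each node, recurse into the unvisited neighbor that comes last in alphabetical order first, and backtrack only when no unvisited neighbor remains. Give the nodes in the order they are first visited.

Cyd Tao Uma Vic Sam Xiu Rex Omar Zoe Jae Lou Ivy Ada Mae Hana Gus Fay Cal Ava Kai

Visit Cyd
Cyd → Tao
Tao → Uma
Uma → Vic
Vic → Sam
Sam → Xiu
Xiu → Rex
Rex → Omar
Omar → Zoe
Zoe → Jae
Jae → Lou
Lou → Ivy
Ivy → Ada
Ada → Mae
Mae → Hana
Hana → Gus
Gus → Fay
Fay → Cal
Mae → Ava
Ava → Kai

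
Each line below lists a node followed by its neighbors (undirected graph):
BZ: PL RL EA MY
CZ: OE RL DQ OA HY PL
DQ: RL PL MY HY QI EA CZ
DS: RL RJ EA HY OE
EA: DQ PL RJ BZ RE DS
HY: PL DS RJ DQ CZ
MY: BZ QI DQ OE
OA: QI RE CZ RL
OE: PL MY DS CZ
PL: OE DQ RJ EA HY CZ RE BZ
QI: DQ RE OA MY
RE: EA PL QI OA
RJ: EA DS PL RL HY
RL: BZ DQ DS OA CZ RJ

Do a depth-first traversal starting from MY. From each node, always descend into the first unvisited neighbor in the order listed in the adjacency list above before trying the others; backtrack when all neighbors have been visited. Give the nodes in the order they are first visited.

Visit MY
MY → BZ
BZ → PL
PL → OE
OE → DS
DS → RL
RL → DQ
DQ → HY
HY → RJ
RJ → EA
EA → RE
RE → QI
QI → OA
OA → CZ

MY, BZ, PL, OE, DS, RL, DQ, HY, RJ, EA, RE, QI, OA, CZ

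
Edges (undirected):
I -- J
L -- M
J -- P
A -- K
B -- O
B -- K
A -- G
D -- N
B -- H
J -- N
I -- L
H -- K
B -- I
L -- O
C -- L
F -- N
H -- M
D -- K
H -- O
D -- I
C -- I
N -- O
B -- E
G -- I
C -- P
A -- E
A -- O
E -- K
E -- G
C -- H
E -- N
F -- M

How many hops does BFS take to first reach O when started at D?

2

Level 0: D
Level 1: I, K, N
Level 2: A, B, C, E, F, G, H, J, L, O
Level 3: M, P
O first appears at level 2.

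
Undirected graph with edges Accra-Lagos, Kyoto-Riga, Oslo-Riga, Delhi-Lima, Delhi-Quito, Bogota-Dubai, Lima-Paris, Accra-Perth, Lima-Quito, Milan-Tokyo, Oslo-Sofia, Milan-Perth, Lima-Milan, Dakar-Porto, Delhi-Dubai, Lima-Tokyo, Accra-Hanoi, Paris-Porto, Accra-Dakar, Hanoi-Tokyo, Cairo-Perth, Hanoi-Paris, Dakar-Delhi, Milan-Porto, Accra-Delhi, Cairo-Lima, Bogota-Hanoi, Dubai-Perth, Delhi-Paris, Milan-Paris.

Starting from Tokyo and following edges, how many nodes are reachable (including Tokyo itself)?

BFS from Tokyo visits: Tokyo, Hanoi, Lima, Milan, Accra, Bogota, Paris, Cairo, Delhi, Quito, Perth, Porto, Dakar, Lagos, Dubai
Reachable nodes: 15 of 19 total.

15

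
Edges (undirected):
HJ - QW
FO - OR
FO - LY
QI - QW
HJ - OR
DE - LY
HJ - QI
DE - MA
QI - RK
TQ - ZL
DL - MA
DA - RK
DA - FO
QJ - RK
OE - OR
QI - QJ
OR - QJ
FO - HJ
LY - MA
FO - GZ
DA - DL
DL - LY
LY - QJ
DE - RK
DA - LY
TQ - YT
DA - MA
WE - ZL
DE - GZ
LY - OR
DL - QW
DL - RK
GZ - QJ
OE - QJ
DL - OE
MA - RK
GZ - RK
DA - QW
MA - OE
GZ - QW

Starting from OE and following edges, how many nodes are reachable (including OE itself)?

BFS from OE visits: OE, DL, MA, OR, QJ, DA, LY, QW, RK, DE, FO, HJ, GZ, QI
Reachable nodes: 14 of 18 total.

14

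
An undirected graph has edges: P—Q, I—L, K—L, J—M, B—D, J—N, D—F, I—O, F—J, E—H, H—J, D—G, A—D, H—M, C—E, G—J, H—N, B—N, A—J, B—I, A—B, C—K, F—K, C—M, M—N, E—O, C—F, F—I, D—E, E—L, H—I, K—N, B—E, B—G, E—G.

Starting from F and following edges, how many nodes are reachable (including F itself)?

BFS from F visits: F, K, J, I, D, C, N, L, M, H, G, A, O, B, E
Reachable nodes: 15 of 17 total.

15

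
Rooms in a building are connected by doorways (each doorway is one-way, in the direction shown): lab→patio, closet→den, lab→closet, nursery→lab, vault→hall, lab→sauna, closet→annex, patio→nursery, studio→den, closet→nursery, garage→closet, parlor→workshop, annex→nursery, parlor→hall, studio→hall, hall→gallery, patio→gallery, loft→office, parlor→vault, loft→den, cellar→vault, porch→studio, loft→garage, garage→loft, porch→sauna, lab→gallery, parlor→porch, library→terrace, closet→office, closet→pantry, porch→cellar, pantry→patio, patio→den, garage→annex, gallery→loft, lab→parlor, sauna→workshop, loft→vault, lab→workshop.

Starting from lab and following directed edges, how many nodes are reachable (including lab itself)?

19

BFS from lab visits: lab, closet, gallery, parlor, patio, sauna, workshop, annex, den, nursery, office, pantry, loft, hall, porch, vault, garage, cellar, studio
Reachable nodes: 19 of 21 total.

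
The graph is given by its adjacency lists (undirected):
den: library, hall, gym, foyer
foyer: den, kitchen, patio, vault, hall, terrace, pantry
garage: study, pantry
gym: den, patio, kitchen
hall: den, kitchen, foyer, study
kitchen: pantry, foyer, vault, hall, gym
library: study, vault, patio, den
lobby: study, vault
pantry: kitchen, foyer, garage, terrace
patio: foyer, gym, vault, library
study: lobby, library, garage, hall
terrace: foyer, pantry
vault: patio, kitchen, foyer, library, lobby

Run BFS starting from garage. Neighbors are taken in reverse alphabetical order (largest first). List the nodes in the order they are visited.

Visit garage; enqueue study, pantry → queue [study, pantry]
Visit study; enqueue lobby, library, hall → queue [pantry, lobby, library, hall]
Visit pantry; enqueue terrace, kitchen, foyer → queue [lobby, library, hall, terrace, kitchen, foyer]
Visit lobby; enqueue vault → queue [library, hall, terrace, kitchen, foyer, vault]
Visit library; enqueue patio, den → queue [hall, terrace, kitchen, foyer, vault, patio, den]
Visit hall → queue [terrace, kitchen, foyer, vault, patio, den]
Visit terrace → queue [kitchen, foyer, vault, patio, den]
Visit kitchen; enqueue gym → queue [foyer, vault, patio, den, gym]
Visit foyer → queue [vault, patio, den, gym]
Visit vault → queue [patio, den, gym]
Visit patio → queue [den, gym]
Visit den → queue [gym]
Visit gym → queue []

garage, study, pantry, lobby, library, hall, terrace, kitchen, foyer, vault, patio, den, gym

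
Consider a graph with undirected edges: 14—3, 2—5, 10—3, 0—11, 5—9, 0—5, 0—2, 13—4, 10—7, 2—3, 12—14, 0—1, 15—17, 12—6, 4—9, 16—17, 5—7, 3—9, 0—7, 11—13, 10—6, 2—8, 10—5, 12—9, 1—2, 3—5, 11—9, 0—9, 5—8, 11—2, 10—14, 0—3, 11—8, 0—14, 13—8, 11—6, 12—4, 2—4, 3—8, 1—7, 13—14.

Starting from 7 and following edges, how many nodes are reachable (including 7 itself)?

15

BFS from 7 visits: 7, 10, 5, 1, 0, 14, 6, 3, 9, 8, 2, 11, 13, 12, 4
Reachable nodes: 15 of 18 total.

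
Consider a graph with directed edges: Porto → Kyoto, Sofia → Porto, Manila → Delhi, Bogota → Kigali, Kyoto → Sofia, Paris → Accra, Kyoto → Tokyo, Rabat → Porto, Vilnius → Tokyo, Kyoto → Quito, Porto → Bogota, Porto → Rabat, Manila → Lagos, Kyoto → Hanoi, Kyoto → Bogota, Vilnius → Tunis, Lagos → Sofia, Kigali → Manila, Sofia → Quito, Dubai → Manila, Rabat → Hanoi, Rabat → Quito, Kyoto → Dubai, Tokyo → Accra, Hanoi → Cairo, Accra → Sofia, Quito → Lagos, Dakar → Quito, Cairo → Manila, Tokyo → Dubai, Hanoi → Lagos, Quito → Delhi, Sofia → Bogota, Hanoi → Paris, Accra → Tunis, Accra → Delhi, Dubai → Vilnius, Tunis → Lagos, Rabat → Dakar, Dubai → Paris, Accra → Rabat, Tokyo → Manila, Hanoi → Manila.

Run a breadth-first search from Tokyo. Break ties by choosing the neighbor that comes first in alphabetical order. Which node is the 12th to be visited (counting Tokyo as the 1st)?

Visit Tokyo; enqueue Accra, Dubai, Manila → queue [Accra, Dubai, Manila]
Visit Accra; enqueue Delhi, Rabat, Sofia, Tunis → queue [Dubai, Manila, Delhi, Rabat, Sofia, Tunis]
Visit Dubai; enqueue Paris, Vilnius → queue [Manila, Delhi, Rabat, Sofia, Tunis, Paris, Vilnius]
Visit Manila; enqueue Lagos → queue [Delhi, Rabat, Sofia, Tunis, Paris, Vilnius, Lagos]
Visit Delhi → queue [Rabat, Sofia, Tunis, Paris, Vilnius, Lagos]
Visit Rabat; enqueue Dakar, Hanoi, Porto, Quito → queue [Sofia, Tunis, Paris, Vilnius, Lagos, Dakar, Hanoi, Porto, Quito]
Visit Sofia; enqueue Bogota → queue [Tunis, Paris, Vilnius, Lagos, Dakar, Hanoi, Porto, Quito, Bogota]
Visit Tunis → queue [Paris, Vilnius, Lagos, Dakar, Hanoi, Porto, Quito, Bogota]
Visit Paris → queue [Vilnius, Lagos, Dakar, Hanoi, Porto, Quito, Bogota]
Visit Vilnius → queue [Lagos, Dakar, Hanoi, Porto, Quito, Bogota]
Visit Lagos → queue [Dakar, Hanoi, Porto, Quito, Bogota]
Visit Dakar → queue [Hanoi, Porto, Quito, Bogota]
Visit Hanoi; enqueue Cairo → queue [Porto, Quito, Bogota, Cairo]
Visit Porto; enqueue Kyoto → queue [Quito, Bogota, Cairo, Kyoto]
Visit Quito → queue [Bogota, Cairo, Kyoto]
Visit Bogota; enqueue Kigali → queue [Cairo, Kyoto, Kigali]
Visit Cairo → queue [Kyoto, Kigali]
Visit Kyoto → queue [Kigali]
Visit Kigali → queue []

Visit order: Tokyo, Accra, Dubai, Manila, Delhi, Rabat, Sofia, Tunis, Paris, Vilnius, Lagos, Dakar, Hanoi, Porto, Quito, Bogota, Cairo, Kyoto, Kigali

Dakar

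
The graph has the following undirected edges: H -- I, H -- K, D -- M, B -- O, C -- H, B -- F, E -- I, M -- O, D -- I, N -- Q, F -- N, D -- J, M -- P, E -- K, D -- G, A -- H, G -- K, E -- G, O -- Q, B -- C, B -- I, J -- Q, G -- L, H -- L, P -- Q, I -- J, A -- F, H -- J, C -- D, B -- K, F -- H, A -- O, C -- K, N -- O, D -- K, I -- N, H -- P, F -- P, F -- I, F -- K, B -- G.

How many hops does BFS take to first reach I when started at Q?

Level 0: Q
Level 1: J, N, O, P
Level 2: A, B, D, F, H, I, M
Level 3: C, E, G, K, L
I first appears at level 2.

2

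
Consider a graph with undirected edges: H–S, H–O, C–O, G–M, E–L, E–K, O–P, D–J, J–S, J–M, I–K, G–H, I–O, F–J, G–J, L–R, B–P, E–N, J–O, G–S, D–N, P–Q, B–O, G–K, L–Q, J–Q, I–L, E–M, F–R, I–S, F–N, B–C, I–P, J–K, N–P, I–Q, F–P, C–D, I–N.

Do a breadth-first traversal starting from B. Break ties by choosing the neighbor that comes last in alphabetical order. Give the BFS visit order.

B P O C Q N I F J H D L E S K R M G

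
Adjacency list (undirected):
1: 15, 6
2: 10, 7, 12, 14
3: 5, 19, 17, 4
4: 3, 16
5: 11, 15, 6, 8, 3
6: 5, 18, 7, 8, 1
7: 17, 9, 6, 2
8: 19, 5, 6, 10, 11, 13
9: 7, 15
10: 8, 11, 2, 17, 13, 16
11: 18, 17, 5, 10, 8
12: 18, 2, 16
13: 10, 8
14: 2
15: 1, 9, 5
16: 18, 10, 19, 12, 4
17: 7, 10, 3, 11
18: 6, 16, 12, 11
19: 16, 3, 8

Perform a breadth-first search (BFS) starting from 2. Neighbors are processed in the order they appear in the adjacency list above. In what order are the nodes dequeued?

Visit 2; enqueue 10, 7, 12, 14 → queue [10, 7, 12, 14]
Visit 10; enqueue 8, 11, 17, 13, 16 → queue [7, 12, 14, 8, 11, 17, 13, 16]
Visit 7; enqueue 9, 6 → queue [12, 14, 8, 11, 17, 13, 16, 9, 6]
Visit 12; enqueue 18 → queue [14, 8, 11, 17, 13, 16, 9, 6, 18]
Visit 14 → queue [8, 11, 17, 13, 16, 9, 6, 18]
Visit 8; enqueue 19, 5 → queue [11, 17, 13, 16, 9, 6, 18, 19, 5]
Visit 11 → queue [17, 13, 16, 9, 6, 18, 19, 5]
Visit 17; enqueue 3 → queue [13, 16, 9, 6, 18, 19, 5, 3]
Visit 13 → queue [16, 9, 6, 18, 19, 5, 3]
Visit 16; enqueue 4 → queue [9, 6, 18, 19, 5, 3, 4]
Visit 9; enqueue 15 → queue [6, 18, 19, 5, 3, 4, 15]
Visit 6; enqueue 1 → queue [18, 19, 5, 3, 4, 15, 1]
Visit 18 → queue [19, 5, 3, 4, 15, 1]
Visit 19 → queue [5, 3, 4, 15, 1]
Visit 5 → queue [3, 4, 15, 1]
Visit 3 → queue [4, 15, 1]
Visit 4 → queue [15, 1]
Visit 15 → queue [1]
Visit 1 → queue []

2 → 10 → 7 → 12 → 14 → 8 → 11 → 17 → 13 → 16 → 9 → 6 → 18 → 19 → 5 → 3 → 4 → 15 → 1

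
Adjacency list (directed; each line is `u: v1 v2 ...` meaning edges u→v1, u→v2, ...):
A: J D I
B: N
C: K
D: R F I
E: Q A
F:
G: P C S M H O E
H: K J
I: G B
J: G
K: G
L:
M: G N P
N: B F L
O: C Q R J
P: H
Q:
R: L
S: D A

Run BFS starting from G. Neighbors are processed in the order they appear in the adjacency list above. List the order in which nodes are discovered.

G P C S M H O E K D A N J Q R F I B L

Visit G; enqueue P, C, S, M, H, O, E → queue [P, C, S, M, H, O, E]
Visit P → queue [C, S, M, H, O, E]
Visit C; enqueue K → queue [S, M, H, O, E, K]
Visit S; enqueue D, A → queue [M, H, O, E, K, D, A]
Visit M; enqueue N → queue [H, O, E, K, D, A, N]
Visit H; enqueue J → queue [O, E, K, D, A, N, J]
Visit O; enqueue Q, R → queue [E, K, D, A, N, J, Q, R]
Visit E → queue [K, D, A, N, J, Q, R]
Visit K → queue [D, A, N, J, Q, R]
Visit D; enqueue F, I → queue [A, N, J, Q, R, F, I]
Visit A → queue [N, J, Q, R, F, I]
Visit N; enqueue B, L → queue [J, Q, R, F, I, B, L]
Visit J → queue [Q, R, F, I, B, L]
Visit Q → queue [R, F, I, B, L]
Visit R → queue [F, I, B, L]
Visit F → queue [I, B, L]
Visit I → queue [B, L]
Visit B → queue [L]
Visit L → queue []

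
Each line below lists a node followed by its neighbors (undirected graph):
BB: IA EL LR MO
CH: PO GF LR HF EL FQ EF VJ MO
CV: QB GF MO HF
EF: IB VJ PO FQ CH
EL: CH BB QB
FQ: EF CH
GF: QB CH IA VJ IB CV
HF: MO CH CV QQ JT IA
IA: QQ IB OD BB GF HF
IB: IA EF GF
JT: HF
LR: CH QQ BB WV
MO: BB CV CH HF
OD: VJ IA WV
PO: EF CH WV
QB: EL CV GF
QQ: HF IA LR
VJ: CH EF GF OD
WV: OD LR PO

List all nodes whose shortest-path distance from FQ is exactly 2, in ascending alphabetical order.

EL, GF, HF, IB, LR, MO, PO, VJ

Level 0: FQ
Level 1: CH, EF
Level 2: EL, GF, HF, IB, LR, MO, PO, VJ
Level 3: BB, CV, IA, JT, OD, QB, QQ, WV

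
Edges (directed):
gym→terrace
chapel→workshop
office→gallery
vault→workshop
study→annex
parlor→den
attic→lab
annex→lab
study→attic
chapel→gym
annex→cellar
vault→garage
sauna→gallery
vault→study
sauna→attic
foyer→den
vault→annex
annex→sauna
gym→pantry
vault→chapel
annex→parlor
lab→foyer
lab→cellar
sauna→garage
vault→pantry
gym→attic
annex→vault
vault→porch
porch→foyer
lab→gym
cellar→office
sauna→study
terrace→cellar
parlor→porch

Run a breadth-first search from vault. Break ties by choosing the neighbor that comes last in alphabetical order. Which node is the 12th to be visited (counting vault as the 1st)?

Visit vault; enqueue workshop, study, porch, pantry, garage, chapel, annex → queue [workshop, study, porch, pantry, garage, chapel, annex]
Visit workshop → queue [study, porch, pantry, garage, chapel, annex]
Visit study; enqueue attic → queue [porch, pantry, garage, chapel, annex, attic]
Visit porch; enqueue foyer → queue [pantry, garage, chapel, annex, attic, foyer]
Visit pantry → queue [garage, chapel, annex, attic, foyer]
Visit garage → queue [chapel, annex, attic, foyer]
Visit chapel; enqueue gym → queue [annex, attic, foyer, gym]
Visit annex; enqueue sauna, parlor, lab, cellar → queue [attic, foyer, gym, sauna, parlor, lab, cellar]
Visit attic → queue [foyer, gym, sauna, parlor, lab, cellar]
Visit foyer; enqueue den → queue [gym, sauna, parlor, lab, cellar, den]
Visit gym; enqueue terrace → queue [sauna, parlor, lab, cellar, den, terrace]
Visit sauna; enqueue gallery → queue [parlor, lab, cellar, den, terrace, gallery]
Visit parlor → queue [lab, cellar, den, terrace, gallery]
Visit lab → queue [cellar, den, terrace, gallery]
Visit cellar; enqueue office → queue [den, terrace, gallery, office]
Visit den → queue [terrace, gallery, office]
Visit terrace → queue [gallery, office]
Visit gallery → queue [office]
Visit office → queue []

Visit order: vault, workshop, study, porch, pantry, garage, chapel, annex, attic, foyer, gym, sauna, parlor, lab, cellar, den, terrace, gallery, office

sauna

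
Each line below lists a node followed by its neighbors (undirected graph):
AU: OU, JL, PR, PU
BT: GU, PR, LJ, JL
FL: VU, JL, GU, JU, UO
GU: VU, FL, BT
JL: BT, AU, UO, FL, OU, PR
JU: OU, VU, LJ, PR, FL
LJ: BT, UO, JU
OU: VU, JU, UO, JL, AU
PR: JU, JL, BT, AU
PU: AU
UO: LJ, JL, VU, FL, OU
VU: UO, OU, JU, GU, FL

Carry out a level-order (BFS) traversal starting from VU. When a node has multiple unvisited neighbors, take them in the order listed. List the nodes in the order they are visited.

Visit VU; enqueue UO, OU, JU, GU, FL → queue [UO, OU, JU, GU, FL]
Visit UO; enqueue LJ, JL → queue [OU, JU, GU, FL, LJ, JL]
Visit OU; enqueue AU → queue [JU, GU, FL, LJ, JL, AU]
Visit JU; enqueue PR → queue [GU, FL, LJ, JL, AU, PR]
Visit GU; enqueue BT → queue [FL, LJ, JL, AU, PR, BT]
Visit FL → queue [LJ, JL, AU, PR, BT]
Visit LJ → queue [JL, AU, PR, BT]
Visit JL → queue [AU, PR, BT]
Visit AU; enqueue PU → queue [PR, BT, PU]
Visit PR → queue [BT, PU]
Visit BT → queue [PU]
Visit PU → queue []

VU -> UO -> OU -> JU -> GU -> FL -> LJ -> JL -> AU -> PR -> BT -> PU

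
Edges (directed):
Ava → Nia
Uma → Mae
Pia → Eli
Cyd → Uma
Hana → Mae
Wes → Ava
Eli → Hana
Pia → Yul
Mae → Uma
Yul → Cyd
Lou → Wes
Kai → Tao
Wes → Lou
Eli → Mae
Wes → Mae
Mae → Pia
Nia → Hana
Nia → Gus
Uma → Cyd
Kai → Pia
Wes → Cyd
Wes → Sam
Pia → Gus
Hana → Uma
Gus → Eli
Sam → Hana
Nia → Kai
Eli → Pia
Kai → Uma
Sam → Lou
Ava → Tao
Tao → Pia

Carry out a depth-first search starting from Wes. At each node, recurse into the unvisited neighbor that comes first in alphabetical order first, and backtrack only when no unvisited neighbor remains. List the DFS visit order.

Wes, Ava, Nia, Gus, Eli, Hana, Mae, Pia, Yul, Cyd, Uma, Kai, Tao, Lou, Sam

Visit Wes
Wes → Ava
Ava → Nia
Nia → Gus
Gus → Eli
Eli → Hana
Hana → Mae
Mae → Pia
Pia → Yul
Yul → Cyd
Cyd → Uma
Nia → Kai
Kai → Tao
Wes → Lou
Wes → Sam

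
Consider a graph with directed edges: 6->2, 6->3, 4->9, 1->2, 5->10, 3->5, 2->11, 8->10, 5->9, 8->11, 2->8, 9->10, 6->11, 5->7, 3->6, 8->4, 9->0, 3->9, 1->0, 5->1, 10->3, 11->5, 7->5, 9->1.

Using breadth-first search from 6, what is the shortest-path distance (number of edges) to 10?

3

Level 0: 6
Level 1: 2, 3, 11
Level 2: 5, 8, 9
Level 3: 0, 1, 4, 7, 10
10 first appears at level 3.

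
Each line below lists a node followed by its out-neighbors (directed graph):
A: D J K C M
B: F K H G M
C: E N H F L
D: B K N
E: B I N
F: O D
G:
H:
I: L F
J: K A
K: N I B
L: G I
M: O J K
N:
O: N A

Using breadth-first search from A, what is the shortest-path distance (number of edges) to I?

2

Level 0: A
Level 1: C, D, J, K, M
Level 2: B, E, F, H, I, L, N, O
Level 3: G
I first appears at level 2.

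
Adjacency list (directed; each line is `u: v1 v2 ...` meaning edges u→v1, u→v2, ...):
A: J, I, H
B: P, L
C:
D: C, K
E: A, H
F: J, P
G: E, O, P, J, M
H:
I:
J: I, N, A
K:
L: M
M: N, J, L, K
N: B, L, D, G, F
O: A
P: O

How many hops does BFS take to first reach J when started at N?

Level 0: N
Level 1: B, D, F, G, L
Level 2: C, E, J, K, M, O, P
Level 3: A, H, I
J first appears at level 2.

2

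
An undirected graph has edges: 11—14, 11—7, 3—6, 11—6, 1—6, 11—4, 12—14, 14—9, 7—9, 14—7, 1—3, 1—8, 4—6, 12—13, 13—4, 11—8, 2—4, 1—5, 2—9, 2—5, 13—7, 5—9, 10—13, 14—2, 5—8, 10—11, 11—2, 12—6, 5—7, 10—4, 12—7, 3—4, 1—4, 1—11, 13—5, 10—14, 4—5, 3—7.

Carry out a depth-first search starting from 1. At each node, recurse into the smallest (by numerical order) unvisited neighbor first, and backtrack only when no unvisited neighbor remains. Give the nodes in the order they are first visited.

1, 3, 4, 2, 5, 7, 9, 14, 10, 11, 6, 12, 13, 8

Visit 1
1 → 3
3 → 4
4 → 2
2 → 5
5 → 7
7 → 9
9 → 14
14 → 10
10 → 11
11 → 6
6 → 12
12 → 13
11 → 8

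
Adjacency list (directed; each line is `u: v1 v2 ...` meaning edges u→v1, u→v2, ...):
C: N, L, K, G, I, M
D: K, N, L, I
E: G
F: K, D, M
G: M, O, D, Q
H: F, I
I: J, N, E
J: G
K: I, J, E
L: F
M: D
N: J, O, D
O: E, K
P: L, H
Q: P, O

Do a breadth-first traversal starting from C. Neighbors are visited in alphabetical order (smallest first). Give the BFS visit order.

C → G → I → K → L → M → N → D → O → Q → E → J → F → P → H

Visit C; enqueue G, I, K, L, M, N → queue [G, I, K, L, M, N]
Visit G; enqueue D, O, Q → queue [I, K, L, M, N, D, O, Q]
Visit I; enqueue E, J → queue [K, L, M, N, D, O, Q, E, J]
Visit K → queue [L, M, N, D, O, Q, E, J]
Visit L; enqueue F → queue [M, N, D, O, Q, E, J, F]
Visit M → queue [N, D, O, Q, E, J, F]
Visit N → queue [D, O, Q, E, J, F]
Visit D → queue [O, Q, E, J, F]
Visit O → queue [Q, E, J, F]
Visit Q; enqueue P → queue [E, J, F, P]
Visit E → queue [J, F, P]
Visit J → queue [F, P]
Visit F → queue [P]
Visit P; enqueue H → queue [H]
Visit H → queue []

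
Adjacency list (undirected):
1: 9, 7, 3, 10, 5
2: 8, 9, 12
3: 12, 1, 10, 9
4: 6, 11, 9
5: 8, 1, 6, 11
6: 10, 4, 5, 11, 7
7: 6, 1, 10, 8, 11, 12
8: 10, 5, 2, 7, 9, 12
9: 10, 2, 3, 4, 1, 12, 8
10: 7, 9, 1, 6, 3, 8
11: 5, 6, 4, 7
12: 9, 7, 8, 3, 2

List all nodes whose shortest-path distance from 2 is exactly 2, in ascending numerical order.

1, 3, 4, 5, 7, 10

Level 0: 2
Level 1: 8, 9, 12
Level 2: 1, 3, 4, 5, 7, 10
Level 3: 6, 11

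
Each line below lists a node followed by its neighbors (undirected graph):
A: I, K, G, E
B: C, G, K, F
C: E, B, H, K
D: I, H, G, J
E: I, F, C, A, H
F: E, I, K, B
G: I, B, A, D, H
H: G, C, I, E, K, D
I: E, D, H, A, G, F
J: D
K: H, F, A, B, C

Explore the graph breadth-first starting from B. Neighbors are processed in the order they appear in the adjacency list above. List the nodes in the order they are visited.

B C G K F E H I A D J

Visit B; enqueue C, G, K, F → queue [C, G, K, F]
Visit C; enqueue E, H → queue [G, K, F, E, H]
Visit G; enqueue I, A, D → queue [K, F, E, H, I, A, D]
Visit K → queue [F, E, H, I, A, D]
Visit F → queue [E, H, I, A, D]
Visit E → queue [H, I, A, D]
Visit H → queue [I, A, D]
Visit I → queue [A, D]
Visit A → queue [D]
Visit D; enqueue J → queue [J]
Visit J → queue []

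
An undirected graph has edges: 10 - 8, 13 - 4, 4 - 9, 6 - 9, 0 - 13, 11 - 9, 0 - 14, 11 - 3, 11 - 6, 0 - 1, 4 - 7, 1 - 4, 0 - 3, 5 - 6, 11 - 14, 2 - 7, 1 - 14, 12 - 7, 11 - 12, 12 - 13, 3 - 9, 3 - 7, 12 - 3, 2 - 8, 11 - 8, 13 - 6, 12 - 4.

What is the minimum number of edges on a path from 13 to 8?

Level 0: 13
Level 1: 0, 4, 6, 12
Level 2: 1, 3, 5, 7, 9, 11, 14
Level 3: 2, 8
Level 4: 10
8 first appears at level 3.

3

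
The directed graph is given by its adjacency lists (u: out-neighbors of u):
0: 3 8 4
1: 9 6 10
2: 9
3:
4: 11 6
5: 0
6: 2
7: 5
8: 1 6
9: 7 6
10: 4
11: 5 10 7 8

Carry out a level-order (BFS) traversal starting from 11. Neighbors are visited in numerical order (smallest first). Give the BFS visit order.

Visit 11; enqueue 5, 7, 8, 10 → queue [5, 7, 8, 10]
Visit 5; enqueue 0 → queue [7, 8, 10, 0]
Visit 7 → queue [8, 10, 0]
Visit 8; enqueue 1, 6 → queue [10, 0, 1, 6]
Visit 10; enqueue 4 → queue [0, 1, 6, 4]
Visit 0; enqueue 3 → queue [1, 6, 4, 3]
Visit 1; enqueue 9 → queue [6, 4, 3, 9]
Visit 6; enqueue 2 → queue [4, 3, 9, 2]
Visit 4 → queue [3, 9, 2]
Visit 3 → queue [9, 2]
Visit 9 → queue [2]
Visit 2 → queue []

11 -> 5 -> 7 -> 8 -> 10 -> 0 -> 1 -> 6 -> 4 -> 3 -> 9 -> 2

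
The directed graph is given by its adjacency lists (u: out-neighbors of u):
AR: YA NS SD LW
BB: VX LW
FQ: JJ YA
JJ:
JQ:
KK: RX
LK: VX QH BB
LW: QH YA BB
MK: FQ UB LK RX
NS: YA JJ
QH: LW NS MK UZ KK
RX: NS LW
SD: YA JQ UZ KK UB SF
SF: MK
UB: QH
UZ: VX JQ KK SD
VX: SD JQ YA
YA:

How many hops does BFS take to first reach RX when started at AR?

Level 0: AR
Level 1: LW, NS, SD, YA
Level 2: BB, JJ, JQ, KK, QH, SF, UB, UZ
Level 3: MK, RX, VX
Level 4: FQ, LK
RX first appears at level 3.

3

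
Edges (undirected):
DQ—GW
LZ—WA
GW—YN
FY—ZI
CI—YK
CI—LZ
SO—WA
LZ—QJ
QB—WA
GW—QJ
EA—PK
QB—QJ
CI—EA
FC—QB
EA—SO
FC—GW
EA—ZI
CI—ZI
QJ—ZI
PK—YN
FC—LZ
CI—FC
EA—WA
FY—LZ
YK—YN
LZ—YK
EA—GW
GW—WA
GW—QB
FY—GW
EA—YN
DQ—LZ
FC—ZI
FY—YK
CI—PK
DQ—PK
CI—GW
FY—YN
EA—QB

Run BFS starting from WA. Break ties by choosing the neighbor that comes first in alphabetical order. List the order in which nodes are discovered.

Visit WA; enqueue EA, GW, LZ, QB, SO → queue [EA, GW, LZ, QB, SO]
Visit EA; enqueue CI, PK, YN, ZI → queue [GW, LZ, QB, SO, CI, PK, YN, ZI]
Visit GW; enqueue DQ, FC, FY, QJ → queue [LZ, QB, SO, CI, PK, YN, ZI, DQ, FC, FY, QJ]
Visit LZ; enqueue YK → queue [QB, SO, CI, PK, YN, ZI, DQ, FC, FY, QJ, YK]
Visit QB → queue [SO, CI, PK, YN, ZI, DQ, FC, FY, QJ, YK]
Visit SO → queue [CI, PK, YN, ZI, DQ, FC, FY, QJ, YK]
Visit CI → queue [PK, YN, ZI, DQ, FC, FY, QJ, YK]
Visit PK → queue [YN, ZI, DQ, FC, FY, QJ, YK]
Visit YN → queue [ZI, DQ, FC, FY, QJ, YK]
Visit ZI → queue [DQ, FC, FY, QJ, YK]
Visit DQ → queue [FC, FY, QJ, YK]
Visit FC → queue [FY, QJ, YK]
Visit FY → queue [QJ, YK]
Visit QJ → queue [YK]
Visit YK → queue []

WA → EA → GW → LZ → QB → SO → CI → PK → YN → ZI → DQ → FC → FY → QJ → YK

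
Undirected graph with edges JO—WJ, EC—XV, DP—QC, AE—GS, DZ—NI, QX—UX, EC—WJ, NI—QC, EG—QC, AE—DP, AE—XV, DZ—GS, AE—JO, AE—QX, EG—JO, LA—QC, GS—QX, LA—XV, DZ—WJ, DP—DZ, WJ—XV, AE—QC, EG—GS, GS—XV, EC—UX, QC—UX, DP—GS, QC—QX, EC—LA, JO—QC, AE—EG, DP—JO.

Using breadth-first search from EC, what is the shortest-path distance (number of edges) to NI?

3

Level 0: EC
Level 1: LA, UX, WJ, XV
Level 2: AE, DZ, GS, JO, QC, QX
Level 3: DP, EG, NI
NI first appears at level 3.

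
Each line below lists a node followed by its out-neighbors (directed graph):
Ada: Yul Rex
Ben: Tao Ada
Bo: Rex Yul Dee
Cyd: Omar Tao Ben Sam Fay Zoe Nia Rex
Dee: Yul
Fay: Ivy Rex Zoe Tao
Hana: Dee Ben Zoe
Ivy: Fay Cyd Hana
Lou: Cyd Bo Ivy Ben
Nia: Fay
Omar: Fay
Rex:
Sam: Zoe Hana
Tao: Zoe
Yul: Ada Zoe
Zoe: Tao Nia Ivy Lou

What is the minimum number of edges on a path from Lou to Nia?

Level 0: Lou
Level 1: Ben, Bo, Cyd, Ivy
Level 2: Ada, Dee, Fay, Hana, Nia, Omar, Rex, Sam, Tao, Yul, Zoe
Nia first appears at level 2.

2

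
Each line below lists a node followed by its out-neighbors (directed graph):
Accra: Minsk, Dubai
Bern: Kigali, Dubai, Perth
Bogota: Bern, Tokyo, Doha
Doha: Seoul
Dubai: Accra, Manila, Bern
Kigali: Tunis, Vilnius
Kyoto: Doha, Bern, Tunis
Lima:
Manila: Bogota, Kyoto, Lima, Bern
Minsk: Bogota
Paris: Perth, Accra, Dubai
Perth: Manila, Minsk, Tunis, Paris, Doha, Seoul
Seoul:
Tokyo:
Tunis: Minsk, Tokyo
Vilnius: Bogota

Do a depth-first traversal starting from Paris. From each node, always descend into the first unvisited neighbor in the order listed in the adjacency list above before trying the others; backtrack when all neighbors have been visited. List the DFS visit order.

Paris, Perth, Manila, Bogota, Bern, Kigali, Tunis, Minsk, Tokyo, Vilnius, Dubai, Accra, Doha, Seoul, Kyoto, Lima

Visit Paris
Paris → Perth
Perth → Manila
Manila → Bogota
Bogota → Bern
Bern → Kigali
Kigali → Tunis
Tunis → Minsk
Tunis → Tokyo
Kigali → Vilnius
Bern → Dubai
Dubai → Accra
Bogota → Doha
Doha → Seoul
Manila → Kyoto
Manila → Lima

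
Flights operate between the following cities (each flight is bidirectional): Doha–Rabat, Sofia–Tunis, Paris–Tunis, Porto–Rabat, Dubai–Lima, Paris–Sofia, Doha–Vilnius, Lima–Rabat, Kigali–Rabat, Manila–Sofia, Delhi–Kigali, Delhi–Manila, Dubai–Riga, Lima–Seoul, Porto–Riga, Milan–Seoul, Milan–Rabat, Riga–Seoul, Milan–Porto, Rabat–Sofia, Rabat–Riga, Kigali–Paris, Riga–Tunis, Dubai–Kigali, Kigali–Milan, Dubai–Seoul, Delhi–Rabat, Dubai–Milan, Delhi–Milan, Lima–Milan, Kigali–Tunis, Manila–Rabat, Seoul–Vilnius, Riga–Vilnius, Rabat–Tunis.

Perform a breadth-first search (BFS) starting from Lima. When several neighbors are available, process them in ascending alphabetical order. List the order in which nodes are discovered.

Visit Lima; enqueue Dubai, Milan, Rabat, Seoul → queue [Dubai, Milan, Rabat, Seoul]
Visit Dubai; enqueue Kigali, Riga → queue [Milan, Rabat, Seoul, Kigali, Riga]
Visit Milan; enqueue Delhi, Porto → queue [Rabat, Seoul, Kigali, Riga, Delhi, Porto]
Visit Rabat; enqueue Doha, Manila, Sofia, Tunis → queue [Seoul, Kigali, Riga, Delhi, Porto, Doha, Manila, Sofia, Tunis]
Visit Seoul; enqueue Vilnius → queue [Kigali, Riga, Delhi, Porto, Doha, Manila, Sofia, Tunis, Vilnius]
Visit Kigali; enqueue Paris → queue [Riga, Delhi, Porto, Doha, Manila, Sofia, Tunis, Vilnius, Paris]
Visit Riga → queue [Delhi, Porto, Doha, Manila, Sofia, Tunis, Vilnius, Paris]
Visit Delhi → queue [Porto, Doha, Manila, Sofia, Tunis, Vilnius, Paris]
Visit Porto → queue [Doha, Manila, Sofia, Tunis, Vilnius, Paris]
Visit Doha → queue [Manila, Sofia, Tunis, Vilnius, Paris]
Visit Manila → queue [Sofia, Tunis, Vilnius, Paris]
Visit Sofia → queue [Tunis, Vilnius, Paris]
Visit Tunis → queue [Vilnius, Paris]
Visit Vilnius → queue [Paris]
Visit Paris → queue []

Lima, Dubai, Milan, Rabat, Seoul, Kigali, Riga, Delhi, Porto, Doha, Manila, Sofia, Tunis, Vilnius, Paris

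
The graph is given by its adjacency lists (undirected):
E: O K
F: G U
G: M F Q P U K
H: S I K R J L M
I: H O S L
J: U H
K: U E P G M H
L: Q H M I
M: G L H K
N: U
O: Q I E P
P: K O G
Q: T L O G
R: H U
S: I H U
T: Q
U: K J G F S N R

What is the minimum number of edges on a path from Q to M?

2

Level 0: Q
Level 1: G, L, O, T
Level 2: E, F, H, I, K, M, P, U
Level 3: J, N, R, S
M first appears at level 2.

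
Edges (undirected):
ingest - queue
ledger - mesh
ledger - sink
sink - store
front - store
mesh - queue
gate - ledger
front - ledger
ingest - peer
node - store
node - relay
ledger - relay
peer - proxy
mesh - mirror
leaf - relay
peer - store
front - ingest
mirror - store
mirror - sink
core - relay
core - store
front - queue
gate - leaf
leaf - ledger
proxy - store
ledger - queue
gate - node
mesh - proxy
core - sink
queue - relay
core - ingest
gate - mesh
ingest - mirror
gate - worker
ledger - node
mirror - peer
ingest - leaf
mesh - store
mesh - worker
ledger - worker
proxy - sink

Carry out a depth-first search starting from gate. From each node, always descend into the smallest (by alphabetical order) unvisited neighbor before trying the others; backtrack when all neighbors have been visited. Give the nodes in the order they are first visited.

Visit gate
gate → leaf
leaf → ingest
ingest → core
core → relay
relay → ledger
ledger → front
front → queue
queue → mesh
mesh → mirror
mirror → peer
peer → proxy
proxy → sink
sink → store
store → node
mesh → worker

gate leaf ingest core relay ledger front queue mesh mirror peer proxy sink store node worker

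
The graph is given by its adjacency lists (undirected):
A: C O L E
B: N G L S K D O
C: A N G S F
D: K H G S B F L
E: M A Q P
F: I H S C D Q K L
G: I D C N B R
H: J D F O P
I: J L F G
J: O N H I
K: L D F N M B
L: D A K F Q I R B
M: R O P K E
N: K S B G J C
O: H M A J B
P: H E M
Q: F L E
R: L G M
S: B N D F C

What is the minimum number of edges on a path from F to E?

Level 0: F
Level 1: C, D, H, I, K, L, Q, S
Level 2: A, B, E, G, J, M, N, O, P, R
E first appears at level 2.

2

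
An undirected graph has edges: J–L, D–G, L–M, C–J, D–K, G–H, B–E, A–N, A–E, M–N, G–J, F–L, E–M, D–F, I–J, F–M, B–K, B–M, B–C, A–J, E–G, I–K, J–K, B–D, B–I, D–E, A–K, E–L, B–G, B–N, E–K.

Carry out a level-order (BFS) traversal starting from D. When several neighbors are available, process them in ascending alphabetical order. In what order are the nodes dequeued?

D -> B -> E -> F -> G -> K -> C -> I -> M -> N -> A -> L -> H -> J

Visit D; enqueue B, E, F, G, K → queue [B, E, F, G, K]
Visit B; enqueue C, I, M, N → queue [E, F, G, K, C, I, M, N]
Visit E; enqueue A, L → queue [F, G, K, C, I, M, N, A, L]
Visit F → queue [G, K, C, I, M, N, A, L]
Visit G; enqueue H, J → queue [K, C, I, M, N, A, L, H, J]
Visit K → queue [C, I, M, N, A, L, H, J]
Visit C → queue [I, M, N, A, L, H, J]
Visit I → queue [M, N, A, L, H, J]
Visit M → queue [N, A, L, H, J]
Visit N → queue [A, L, H, J]
Visit A → queue [L, H, J]
Visit L → queue [H, J]
Visit H → queue [J]
Visit J → queue []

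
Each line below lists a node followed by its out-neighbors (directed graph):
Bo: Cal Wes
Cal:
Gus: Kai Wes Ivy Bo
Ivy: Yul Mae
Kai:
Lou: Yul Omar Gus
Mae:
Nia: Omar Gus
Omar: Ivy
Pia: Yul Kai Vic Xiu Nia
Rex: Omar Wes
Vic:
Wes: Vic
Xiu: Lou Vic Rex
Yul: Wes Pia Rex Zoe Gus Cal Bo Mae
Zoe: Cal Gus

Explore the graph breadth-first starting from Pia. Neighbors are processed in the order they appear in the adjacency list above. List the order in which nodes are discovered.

Pia, Yul, Kai, Vic, Xiu, Nia, Wes, Rex, Zoe, Gus, Cal, Bo, Mae, Lou, Omar, Ivy

Visit Pia; enqueue Yul, Kai, Vic, Xiu, Nia → queue [Yul, Kai, Vic, Xiu, Nia]
Visit Yul; enqueue Wes, Rex, Zoe, Gus, Cal, Bo, Mae → queue [Kai, Vic, Xiu, Nia, Wes, Rex, Zoe, Gus, Cal, Bo, Mae]
Visit Kai → queue [Vic, Xiu, Nia, Wes, Rex, Zoe, Gus, Cal, Bo, Mae]
Visit Vic → queue [Xiu, Nia, Wes, Rex, Zoe, Gus, Cal, Bo, Mae]
Visit Xiu; enqueue Lou → queue [Nia, Wes, Rex, Zoe, Gus, Cal, Bo, Mae, Lou]
Visit Nia; enqueue Omar → queue [Wes, Rex, Zoe, Gus, Cal, Bo, Mae, Lou, Omar]
Visit Wes → queue [Rex, Zoe, Gus, Cal, Bo, Mae, Lou, Omar]
Visit Rex → queue [Zoe, Gus, Cal, Bo, Mae, Lou, Omar]
Visit Zoe → queue [Gus, Cal, Bo, Mae, Lou, Omar]
Visit Gus; enqueue Ivy → queue [Cal, Bo, Mae, Lou, Omar, Ivy]
Visit Cal → queue [Bo, Mae, Lou, Omar, Ivy]
Visit Bo → queue [Mae, Lou, Omar, Ivy]
Visit Mae → queue [Lou, Omar, Ivy]
Visit Lou → queue [Omar, Ivy]
Visit Omar → queue [Ivy]
Visit Ivy → queue []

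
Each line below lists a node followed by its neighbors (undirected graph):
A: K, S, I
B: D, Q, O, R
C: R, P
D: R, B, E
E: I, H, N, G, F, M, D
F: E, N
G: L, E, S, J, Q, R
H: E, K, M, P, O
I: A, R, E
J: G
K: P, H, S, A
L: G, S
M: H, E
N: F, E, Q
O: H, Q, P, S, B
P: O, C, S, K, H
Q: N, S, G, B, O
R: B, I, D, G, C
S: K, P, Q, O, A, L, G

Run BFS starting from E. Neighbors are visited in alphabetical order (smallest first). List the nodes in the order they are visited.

E → D → F → G → H → I → M → N → B → R → J → L → Q → S → K → O → P → A → C

Visit E; enqueue D, F, G, H, I, M, N → queue [D, F, G, H, I, M, N]
Visit D; enqueue B, R → queue [F, G, H, I, M, N, B, R]
Visit F → queue [G, H, I, M, N, B, R]
Visit G; enqueue J, L, Q, S → queue [H, I, M, N, B, R, J, L, Q, S]
Visit H; enqueue K, O, P → queue [I, M, N, B, R, J, L, Q, S, K, O, P]
Visit I; enqueue A → queue [M, N, B, R, J, L, Q, S, K, O, P, A]
Visit M → queue [N, B, R, J, L, Q, S, K, O, P, A]
Visit N → queue [B, R, J, L, Q, S, K, O, P, A]
Visit B → queue [R, J, L, Q, S, K, O, P, A]
Visit R; enqueue C → queue [J, L, Q, S, K, O, P, A, C]
Visit J → queue [L, Q, S, K, O, P, A, C]
Visit L → queue [Q, S, K, O, P, A, C]
Visit Q → queue [S, K, O, P, A, C]
Visit S → queue [K, O, P, A, C]
Visit K → queue [O, P, A, C]
Visit O → queue [P, A, C]
Visit P → queue [A, C]
Visit A → queue [C]
Visit C → queue []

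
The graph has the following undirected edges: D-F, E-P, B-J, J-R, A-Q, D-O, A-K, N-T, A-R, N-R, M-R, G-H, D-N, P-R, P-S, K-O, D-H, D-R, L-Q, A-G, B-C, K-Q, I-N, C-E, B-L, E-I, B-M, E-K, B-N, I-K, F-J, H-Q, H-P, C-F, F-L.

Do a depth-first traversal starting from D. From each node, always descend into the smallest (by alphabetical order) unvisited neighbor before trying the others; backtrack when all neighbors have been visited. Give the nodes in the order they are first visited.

D → F → C → B → J → R → A → G → H → P → E → I → K → O → Q → L → N → T → S → M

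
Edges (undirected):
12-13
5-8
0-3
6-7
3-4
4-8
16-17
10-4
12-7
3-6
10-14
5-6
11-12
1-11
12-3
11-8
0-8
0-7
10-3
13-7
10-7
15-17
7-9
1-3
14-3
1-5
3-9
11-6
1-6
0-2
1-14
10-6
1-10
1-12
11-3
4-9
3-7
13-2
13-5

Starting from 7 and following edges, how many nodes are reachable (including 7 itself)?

BFS from 7 visits: 7, 0, 3, 6, 9, 10, 12, 13, 2, 8, 1, 4, 11, 14, 5
Reachable nodes: 15 of 18 total.

15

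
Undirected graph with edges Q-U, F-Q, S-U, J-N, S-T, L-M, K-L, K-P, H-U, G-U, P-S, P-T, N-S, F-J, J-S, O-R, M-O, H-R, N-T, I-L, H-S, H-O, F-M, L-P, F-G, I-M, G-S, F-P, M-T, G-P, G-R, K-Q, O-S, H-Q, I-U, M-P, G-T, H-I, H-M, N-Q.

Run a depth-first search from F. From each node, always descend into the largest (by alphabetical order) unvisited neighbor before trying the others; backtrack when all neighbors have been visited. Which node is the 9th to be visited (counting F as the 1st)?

Visit F
F → Q
Q → U
U → S
S → T
T → P
P → M
M → O
O → R
R → H
H → I
I → L
L → K
R → G
T → N
N → J

Visit order: F, Q, U, S, T, P, M, O, R, H, I, L, K, G, N, J

R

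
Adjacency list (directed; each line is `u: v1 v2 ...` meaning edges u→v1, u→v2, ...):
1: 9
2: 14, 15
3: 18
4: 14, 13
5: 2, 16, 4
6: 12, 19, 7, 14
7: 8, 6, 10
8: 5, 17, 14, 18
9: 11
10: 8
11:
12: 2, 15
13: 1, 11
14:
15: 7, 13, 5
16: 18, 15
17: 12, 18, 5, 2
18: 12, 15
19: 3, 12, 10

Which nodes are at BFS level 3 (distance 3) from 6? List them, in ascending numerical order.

5, 13, 17, 18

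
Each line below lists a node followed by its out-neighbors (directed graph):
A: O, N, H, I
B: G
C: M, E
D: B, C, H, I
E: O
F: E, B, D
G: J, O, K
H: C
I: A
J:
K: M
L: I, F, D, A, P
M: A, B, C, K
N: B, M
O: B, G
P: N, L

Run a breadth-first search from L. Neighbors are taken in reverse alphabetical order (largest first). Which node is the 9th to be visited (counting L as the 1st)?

Visit L; enqueue P, I, F, D, A → queue [P, I, F, D, A]
Visit P; enqueue N → queue [I, F, D, A, N]
Visit I → queue [F, D, A, N]
Visit F; enqueue E, B → queue [D, A, N, E, B]
Visit D; enqueue H, C → queue [A, N, E, B, H, C]
Visit A; enqueue O → queue [N, E, B, H, C, O]
Visit N; enqueue M → queue [E, B, H, C, O, M]
Visit E → queue [B, H, C, O, M]
Visit B; enqueue G → queue [H, C, O, M, G]
Visit H → queue [C, O, M, G]
Visit C → queue [O, M, G]
Visit O → queue [M, G]
Visit M; enqueue K → queue [G, K]
Visit G; enqueue J → queue [K, J]
Visit K → queue [J]
Visit J → queue []

Visit order: L, P, I, F, D, A, N, E, B, H, C, O, M, G, K, J

B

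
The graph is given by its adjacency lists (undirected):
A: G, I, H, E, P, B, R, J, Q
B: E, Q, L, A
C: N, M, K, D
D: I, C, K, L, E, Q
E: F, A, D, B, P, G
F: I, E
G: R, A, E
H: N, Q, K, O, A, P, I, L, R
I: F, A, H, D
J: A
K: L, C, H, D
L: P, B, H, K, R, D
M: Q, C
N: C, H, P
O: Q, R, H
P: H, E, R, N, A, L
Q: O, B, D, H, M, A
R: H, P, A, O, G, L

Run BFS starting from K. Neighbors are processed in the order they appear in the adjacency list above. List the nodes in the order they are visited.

K → L → C → H → D → P → B → R → N → M → Q → O → A → I → E → G → J → F

Visit K; enqueue L, C, H, D → queue [L, C, H, D]
Visit L; enqueue P, B, R → queue [C, H, D, P, B, R]
Visit C; enqueue N, M → queue [H, D, P, B, R, N, M]
Visit H; enqueue Q, O, A, I → queue [D, P, B, R, N, M, Q, O, A, I]
Visit D; enqueue E → queue [P, B, R, N, M, Q, O, A, I, E]
Visit P → queue [B, R, N, M, Q, O, A, I, E]
Visit B → queue [R, N, M, Q, O, A, I, E]
Visit R; enqueue G → queue [N, M, Q, O, A, I, E, G]
Visit N → queue [M, Q, O, A, I, E, G]
Visit M → queue [Q, O, A, I, E, G]
Visit Q → queue [O, A, I, E, G]
Visit O → queue [A, I, E, G]
Visit A; enqueue J → queue [I, E, G, J]
Visit I; enqueue F → queue [E, G, J, F]
Visit E → queue [G, J, F]
Visit G → queue [J, F]
Visit J → queue [F]
Visit F → queue []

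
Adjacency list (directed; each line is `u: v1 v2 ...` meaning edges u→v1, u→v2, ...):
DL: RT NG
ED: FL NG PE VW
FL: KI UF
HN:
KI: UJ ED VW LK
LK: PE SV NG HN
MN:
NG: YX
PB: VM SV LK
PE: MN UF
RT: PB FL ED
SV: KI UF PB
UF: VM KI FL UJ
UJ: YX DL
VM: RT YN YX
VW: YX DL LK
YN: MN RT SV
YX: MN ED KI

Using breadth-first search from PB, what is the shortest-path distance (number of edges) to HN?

2

Level 0: PB
Level 1: LK, SV, VM
Level 2: HN, KI, NG, PE, RT, UF, YN, YX
Level 3: ED, FL, MN, UJ, VW
Level 4: DL
HN first appears at level 2.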